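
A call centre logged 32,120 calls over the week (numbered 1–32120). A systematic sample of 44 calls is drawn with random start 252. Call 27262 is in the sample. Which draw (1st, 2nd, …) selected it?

38

k = 32120/44 = 730
position = (27262 − 252)/730 + 1 = 27010/730 + 1 = 37 + 1 = 38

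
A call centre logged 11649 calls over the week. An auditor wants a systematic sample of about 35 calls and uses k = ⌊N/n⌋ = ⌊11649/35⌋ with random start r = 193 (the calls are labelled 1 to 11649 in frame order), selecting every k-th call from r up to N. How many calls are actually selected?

k = ⌊11649/35⌋ = 332
Achieved size = ⌊(11649 − 193)/332⌋ + 1 = ⌊11456/332⌋ + 1 = 34 + 1 = 35
(last selection: 193 + 34×332 = 11481 ≤ 11649; next would be 11813 > 11649)

35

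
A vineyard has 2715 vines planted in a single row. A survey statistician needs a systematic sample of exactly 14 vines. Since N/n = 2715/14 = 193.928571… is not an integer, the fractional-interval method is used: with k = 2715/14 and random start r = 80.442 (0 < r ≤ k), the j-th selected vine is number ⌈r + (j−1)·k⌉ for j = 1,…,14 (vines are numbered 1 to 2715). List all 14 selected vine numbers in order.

j=1: r + 0k = 80.442 → ⌈·⌉ = 81
j=2: r + 1k = 274.370571… → ⌈·⌉ = 275
j=3: r + 2k = 468.299142… → ⌈·⌉ = 469
j=4: r + 3k = 662.227714… → ⌈·⌉ = 663
j=5: r + 4k = 856.156285… → ⌈·⌉ = 857
j=6: r + 5k = 1050.084857… → ⌈·⌉ = 1051
j=7: r + 6k = 1244.013428… → ⌈·⌉ = 1245
j=8: r + 7k = 1437.942 → ⌈·⌉ = 1438
j=9: r + 8k = 1631.870571… → ⌈·⌉ = 1632
j=10: r + 9k = 1825.799142… → ⌈·⌉ = 1826
j=11: r + 10k = 2019.727714… → ⌈·⌉ = 2020
j=12: r + 11k = 2213.656285… → ⌈·⌉ = 2214
j=13: r + 12k = 2407.584857… → ⌈·⌉ = 2408
j=14: r + 13k = 2601.513428… → ⌈·⌉ = 2602

81, 275, 469, 663, 857, 1051, 1245, 1438, 1632, 1826, 2020, 2214, 2408, 2602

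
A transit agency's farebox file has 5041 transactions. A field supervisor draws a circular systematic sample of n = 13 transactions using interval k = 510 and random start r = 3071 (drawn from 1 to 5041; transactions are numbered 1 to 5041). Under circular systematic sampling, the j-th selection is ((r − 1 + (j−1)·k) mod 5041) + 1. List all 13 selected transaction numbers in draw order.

Selection 1: 3071
Selection 2: 3071 + 510 = 3581
Selection 3: 3581 + 510 = 4091
Selection 4: 4091 + 510 = 4601
Selection 5: 4601 + 510 = 5111 → 5111 − 5041 = 70
Selection 6: 70 + 510 = 580
Selection 7: 580 + 510 = 1090
Selection 8: 1090 + 510 = 1600
Selection 9: 1600 + 510 = 2110
Selection 10: 2110 + 510 = 2620
Selection 11: 2620 + 510 = 3130
Selection 12: 3130 + 510 = 3640
Selection 13: 3640 + 510 = 4150

3071, 3581, 4091, 4601, 70, 580, 1090, 1600, 2110, 2620, 3130, 3640, 4150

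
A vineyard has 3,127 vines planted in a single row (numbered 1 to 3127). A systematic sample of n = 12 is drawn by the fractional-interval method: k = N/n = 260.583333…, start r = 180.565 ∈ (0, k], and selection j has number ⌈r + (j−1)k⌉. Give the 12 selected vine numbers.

181, 442, 702, 963, 1223, 1484, 1745, 2005, 2266, 2526, 2787, 3047

j=1: r + 0k = 180.565 → ⌈·⌉ = 181
j=2: r + 1k = 441.148333… → ⌈·⌉ = 442
j=3: r + 2k = 701.731666… → ⌈·⌉ = 702
j=4: r + 3k = 962.315 → ⌈·⌉ = 963
j=5: r + 4k = 1222.898333… → ⌈·⌉ = 1223
j=6: r + 5k = 1483.481666… → ⌈·⌉ = 1484
j=7: r + 6k = 1744.065 → ⌈·⌉ = 1745
j=8: r + 7k = 2004.648333… → ⌈·⌉ = 2005
j=9: r + 8k = 2265.231666… → ⌈·⌉ = 2266
j=10: r + 9k = 2525.815 → ⌈·⌉ = 2526
j=11: r + 10k = 2786.398333… → ⌈·⌉ = 2787
j=12: r + 11k = 3046.981666… → ⌈·⌉ = 3047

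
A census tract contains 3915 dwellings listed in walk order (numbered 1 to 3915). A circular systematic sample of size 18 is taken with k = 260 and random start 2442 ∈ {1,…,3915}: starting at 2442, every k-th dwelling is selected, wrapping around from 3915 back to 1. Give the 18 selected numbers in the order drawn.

2442, 2702, 2962, 3222, 3482, 3742, 87, 347, 607, 867, 1127, 1387, 1647, 1907, 2167, 2427, 2687, 2947

Selection 1: 2442
Selection 2: 2442 + 260 = 2702
Selection 3: 2702 + 260 = 2962
Selection 4: 2962 + 260 = 3222
Selection 5: 3222 + 260 = 3482
Selection 6: 3482 + 260 = 3742
Selection 7: 3742 + 260 = 4002 → 4002 − 3915 = 87
Selection 8: 87 + 260 = 347
Selection 9: 347 + 260 = 607
Selection 10: 607 + 260 = 867
Selection 11: 867 + 260 = 1127
Selection 12: 1127 + 260 = 1387
Selection 13: 1387 + 260 = 1647
Selection 14: 1647 + 260 = 1907
Selection 15: 1907 + 260 = 2167
Selection 16: 2167 + 260 = 2427
Selection 17: 2427 + 260 = 2687
Selection 18: 2687 + 260 = 2947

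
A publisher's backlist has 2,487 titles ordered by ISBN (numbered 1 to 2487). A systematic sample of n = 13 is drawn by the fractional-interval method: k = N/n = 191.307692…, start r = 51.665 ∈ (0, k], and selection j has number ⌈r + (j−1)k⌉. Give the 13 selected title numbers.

j=1: r + 0k = 51.665 → ⌈·⌉ = 52
j=2: r + 1k = 242.972692… → ⌈·⌉ = 243
j=3: r + 2k = 434.280384… → ⌈·⌉ = 435
j=4: r + 3k = 625.588076… → ⌈·⌉ = 626
j=5: r + 4k = 816.895769… → ⌈·⌉ = 817
j=6: r + 5k = 1008.203461… → ⌈·⌉ = 1009
j=7: r + 6k = 1199.511153… → ⌈·⌉ = 1200
j=8: r + 7k = 1390.818846… → ⌈·⌉ = 1391
j=9: r + 8k = 1582.126538… → ⌈·⌉ = 1583
j=10: r + 9k = 1773.434230… → ⌈·⌉ = 1774
j=11: r + 10k = 1964.741923… → ⌈·⌉ = 1965
j=12: r + 11k = 2156.049615… → ⌈·⌉ = 2157
j=13: r + 12k = 2347.357307… → ⌈·⌉ = 2348

52, 243, 435, 626, 817, 1009, 1200, 1391, 1583, 1774, 1965, 2157, 2348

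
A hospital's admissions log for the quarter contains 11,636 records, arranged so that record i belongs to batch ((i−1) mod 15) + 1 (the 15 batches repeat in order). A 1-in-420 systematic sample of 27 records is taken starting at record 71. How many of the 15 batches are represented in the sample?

1

Consecutive selections differ by k = 420, so their batch numbers differ by 420 mod 15 = 0.
gcd(420, 15) = 15, so the sample visits 15/15 = 1 distinct residues mod 15.
Start 71 is batch 11; the batches hit are 11.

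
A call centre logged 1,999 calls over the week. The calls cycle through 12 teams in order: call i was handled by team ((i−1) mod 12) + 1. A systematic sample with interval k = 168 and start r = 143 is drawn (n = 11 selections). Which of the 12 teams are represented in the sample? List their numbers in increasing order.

11

Consecutive selections differ by k = 168, so their team numbers differ by 168 mod 12 = 0.
gcd(168, 12) = 12, so the sample visits 12/12 = 1 distinct residues mod 12.
Start 143 is team 11; the teams hit are 11.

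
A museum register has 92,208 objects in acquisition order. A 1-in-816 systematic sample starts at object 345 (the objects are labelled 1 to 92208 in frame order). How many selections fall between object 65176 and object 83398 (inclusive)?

k = 816
First selection ≥ 65176: 345 + ⌈(65176−345)/816⌉·816 = 345 + 80×816 = 65625
Last selection ≤ 83398: 345 + ⌊(83398−345)/816⌋·816 = 345 + 101×816 = 82761
Count = 101 − 80 + 1 = 22

22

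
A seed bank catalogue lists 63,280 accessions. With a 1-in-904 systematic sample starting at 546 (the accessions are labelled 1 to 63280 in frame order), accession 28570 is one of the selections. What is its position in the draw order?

k = 904
position = (28570 − 546)/904 + 1 = 28024/904 + 1 = 31 + 1 = 32

32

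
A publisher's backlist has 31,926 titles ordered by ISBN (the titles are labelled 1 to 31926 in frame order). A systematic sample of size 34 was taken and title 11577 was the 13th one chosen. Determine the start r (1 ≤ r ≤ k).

k = 31926/34 = 939
r = 11577 − (13−1)×939 = 11577 − 11268 = 309

309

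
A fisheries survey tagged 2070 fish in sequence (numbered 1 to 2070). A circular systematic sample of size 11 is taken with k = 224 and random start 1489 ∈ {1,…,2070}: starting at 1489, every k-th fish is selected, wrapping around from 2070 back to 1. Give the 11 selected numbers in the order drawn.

Selection 1: 1489
Selection 2: 1489 + 224 = 1713
Selection 3: 1713 + 224 = 1937
Selection 4: 1937 + 224 = 2161 → 2161 − 2070 = 91
Selection 5: 91 + 224 = 315
Selection 6: 315 + 224 = 539
Selection 7: 539 + 224 = 763
Selection 8: 763 + 224 = 987
Selection 9: 987 + 224 = 1211
Selection 10: 1211 + 224 = 1435
Selection 11: 1435 + 224 = 1659

1489, 1713, 1937, 91, 315, 539, 763, 987, 1211, 1435, 1659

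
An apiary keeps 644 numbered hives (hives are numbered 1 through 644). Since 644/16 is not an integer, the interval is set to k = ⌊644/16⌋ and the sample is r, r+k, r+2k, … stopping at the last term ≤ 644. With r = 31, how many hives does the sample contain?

k = ⌊644/16⌋ = 40
Achieved size = ⌊(644 − 31)/40⌋ + 1 = ⌊613/40⌋ + 1 = 15 + 1 = 16
(last selection: 31 + 15×40 = 631 ≤ 644; next would be 671 > 644)

16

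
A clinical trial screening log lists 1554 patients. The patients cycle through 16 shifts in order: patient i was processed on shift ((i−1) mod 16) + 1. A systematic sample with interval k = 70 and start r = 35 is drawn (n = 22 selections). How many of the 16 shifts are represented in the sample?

Consecutive selections differ by k = 70, so their shift numbers differ by 70 mod 16 = 6.
gcd(70, 16) = 2, so the sample visits 16/2 = 8 distinct residues mod 16.
Start 35 is shift 3; the shifts hit are 1, 3, 5, 7, 9, 11, 13, 15.

8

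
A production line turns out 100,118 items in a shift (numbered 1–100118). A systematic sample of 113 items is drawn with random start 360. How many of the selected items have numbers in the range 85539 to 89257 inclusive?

k = 100118/113 = 886
First selection ≥ 85539: 360 + ⌈(85539−360)/886⌉·886 = 360 + 97×886 = 86302
Last selection ≤ 89257: 360 + ⌊(89257−360)/886⌋·886 = 360 + 100×886 = 88960
Count = 100 − 97 + 1 = 4

4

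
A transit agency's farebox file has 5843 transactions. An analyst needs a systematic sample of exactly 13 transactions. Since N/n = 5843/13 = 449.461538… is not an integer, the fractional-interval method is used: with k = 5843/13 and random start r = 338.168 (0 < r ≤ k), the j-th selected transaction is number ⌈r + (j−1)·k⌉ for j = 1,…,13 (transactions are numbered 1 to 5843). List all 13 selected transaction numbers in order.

339, 788, 1238, 1687, 2137, 2586, 3035, 3485, 3934, 4384, 4833, 5283, 5732

j=1: r + 0k = 338.168 → ⌈·⌉ = 339
j=2: r + 1k = 787.629538… → ⌈·⌉ = 788
j=3: r + 2k = 1237.091076… → ⌈·⌉ = 1238
j=4: r + 3k = 1686.552615… → ⌈·⌉ = 1687
j=5: r + 4k = 2136.014153… → ⌈·⌉ = 2137
j=6: r + 5k = 2585.475692… → ⌈·⌉ = 2586
j=7: r + 6k = 3034.937230… → ⌈·⌉ = 3035
j=8: r + 7k = 3484.398769… → ⌈·⌉ = 3485
j=9: r + 8k = 3933.860307… → ⌈·⌉ = 3934
j=10: r + 9k = 4383.321846… → ⌈·⌉ = 4384
j=11: r + 10k = 4832.783384… → ⌈·⌉ = 4833
j=12: r + 11k = 5282.244923… → ⌈·⌉ = 5283
j=13: r + 12k = 5731.706461… → ⌈·⌉ = 5732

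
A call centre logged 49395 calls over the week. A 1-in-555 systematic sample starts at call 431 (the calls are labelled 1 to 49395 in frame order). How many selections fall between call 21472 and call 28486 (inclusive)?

k = 555
First selection ≥ 21472: 431 + ⌈(21472−431)/555⌉·555 = 431 + 38×555 = 21521
Last selection ≤ 28486: 431 + ⌊(28486−431)/555⌋·555 = 431 + 50×555 = 28181
Count = 50 − 38 + 1 = 13

13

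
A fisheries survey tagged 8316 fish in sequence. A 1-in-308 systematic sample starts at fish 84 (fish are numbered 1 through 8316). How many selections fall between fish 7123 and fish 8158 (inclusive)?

k = 308
First selection ≥ 7123: 84 + ⌈(7123−84)/308⌉·308 = 84 + 23×308 = 7168
Last selection ≤ 8158: 84 + ⌊(8158−84)/308⌋·308 = 84 + 26×308 = 8092
Count = 26 − 23 + 1 = 4

4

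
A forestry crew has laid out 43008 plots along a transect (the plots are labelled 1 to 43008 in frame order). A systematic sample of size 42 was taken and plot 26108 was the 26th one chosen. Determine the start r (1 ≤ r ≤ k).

508

k = 43008/42 = 1024
r = 26108 − (26−1)×1024 = 26108 − 25600 = 508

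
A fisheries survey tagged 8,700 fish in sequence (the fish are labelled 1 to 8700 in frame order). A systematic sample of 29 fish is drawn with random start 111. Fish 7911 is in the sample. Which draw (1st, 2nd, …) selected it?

27

k = 8700/29 = 300
position = (7911 − 111)/300 + 1 = 7800/300 + 1 = 26 + 1 = 27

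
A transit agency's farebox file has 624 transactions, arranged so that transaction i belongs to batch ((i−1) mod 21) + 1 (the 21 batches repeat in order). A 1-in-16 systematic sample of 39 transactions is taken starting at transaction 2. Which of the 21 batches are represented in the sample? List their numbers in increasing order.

Consecutive selections differ by k = 16, so their batch numbers differ by 16 mod 21 = 16.
gcd(16, 21) = 1, so the sample visits 21/1 = 21 distinct residues mod 21.
Start 2 is batch 2; the batches hit are 1, 2, 3, 4, 5, 6, 7, 8, 9, 10, 11, 12, 13, 14, 15, 16, 17, 18, 19, 20, 21.

1, 2, 3, 4, 5, 6, 7, 8, 9, 10, 11, 12, 13, 14, 15, 16, 17, 18, 19, 20, 21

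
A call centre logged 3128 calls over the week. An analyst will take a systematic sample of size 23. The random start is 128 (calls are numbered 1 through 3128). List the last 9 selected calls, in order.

2032, 2168, 2304, 2440, 2576, 2712, 2848, 2984, 3120

k = N/n = 3128/23 = 136
15th selection = 128 + 14×136 = 2032
16th: 2032 + 136 = 2168
17th: 2168 + 136 = 2304
18th: 2304 + 136 = 2440
19th: 2440 + 136 = 2576
20th: 2576 + 136 = 2712
21st: 2712 + 136 = 2848
22nd: 2848 + 136 = 2984
23rd: 2984 + 136 = 3120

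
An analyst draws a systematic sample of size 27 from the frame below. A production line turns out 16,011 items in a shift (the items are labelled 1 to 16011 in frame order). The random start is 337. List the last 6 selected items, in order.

k = N/n = 16011/27 = 593
22nd selection = 337 + 21×593 = 12790
23rd: 12790 + 593 = 13383
24th: 13383 + 593 = 13976
25th: 13976 + 593 = 14569
26th: 14569 + 593 = 15162
27th: 15162 + 593 = 15755

12790, 13383, 13976, 14569, 15162, 15755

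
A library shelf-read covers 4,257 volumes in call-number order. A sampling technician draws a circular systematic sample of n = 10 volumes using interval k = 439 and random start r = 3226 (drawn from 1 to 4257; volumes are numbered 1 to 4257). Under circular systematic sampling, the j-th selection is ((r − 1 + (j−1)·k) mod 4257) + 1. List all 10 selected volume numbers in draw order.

3226, 3665, 4104, 286, 725, 1164, 1603, 2042, 2481, 2920

Selection 1: 3226
Selection 2: 3226 + 439 = 3665
Selection 3: 3665 + 439 = 4104
Selection 4: 4104 + 439 = 4543 → 4543 − 4257 = 286
Selection 5: 286 + 439 = 725
Selection 6: 725 + 439 = 1164
Selection 7: 1164 + 439 = 1603
Selection 8: 1603 + 439 = 2042
Selection 9: 2042 + 439 = 2481
Selection 10: 2481 + 439 = 2920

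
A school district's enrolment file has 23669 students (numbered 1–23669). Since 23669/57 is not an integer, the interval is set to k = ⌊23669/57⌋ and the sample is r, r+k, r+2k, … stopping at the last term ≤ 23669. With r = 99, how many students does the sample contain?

k = ⌊23669/57⌋ = 415
Achieved size = ⌊(23669 − 99)/415⌋ + 1 = ⌊23570/415⌋ + 1 = 56 + 1 = 57
(last selection: 99 + 56×415 = 23339 ≤ 23669; next would be 23754 > 23669)

57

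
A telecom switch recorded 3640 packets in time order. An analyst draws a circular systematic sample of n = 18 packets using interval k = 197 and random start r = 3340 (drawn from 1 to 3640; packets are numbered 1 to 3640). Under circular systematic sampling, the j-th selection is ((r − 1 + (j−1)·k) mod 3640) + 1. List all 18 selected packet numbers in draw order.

3340, 3537, 94, 291, 488, 685, 882, 1079, 1276, 1473, 1670, 1867, 2064, 2261, 2458, 2655, 2852, 3049

Selection 1: 3340
Selection 2: 3340 + 197 = 3537
Selection 3: 3537 + 197 = 3734 → 3734 − 3640 = 94
Selection 4: 94 + 197 = 291
Selection 5: 291 + 197 = 488
Selection 6: 488 + 197 = 685
Selection 7: 685 + 197 = 882
Selection 8: 882 + 197 = 1079
Selection 9: 1079 + 197 = 1276
Selection 10: 1276 + 197 = 1473
Selection 11: 1473 + 197 = 1670
Selection 12: 1670 + 197 = 1867
Selection 13: 1867 + 197 = 2064
Selection 14: 2064 + 197 = 2261
Selection 15: 2261 + 197 = 2458
Selection 16: 2458 + 197 = 2655
Selection 17: 2655 + 197 = 2852
Selection 18: 2852 + 197 = 3049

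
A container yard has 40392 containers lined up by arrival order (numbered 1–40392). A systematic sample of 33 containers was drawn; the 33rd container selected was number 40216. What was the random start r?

k = 40392/33 = 1224
r = 40216 − (33−1)×1224 = 40216 − 39168 = 1048

1048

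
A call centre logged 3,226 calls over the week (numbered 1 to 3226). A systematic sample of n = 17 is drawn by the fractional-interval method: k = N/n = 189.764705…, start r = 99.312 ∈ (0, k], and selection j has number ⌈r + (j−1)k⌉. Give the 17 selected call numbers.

100, 290, 479, 669, 859, 1049, 1238, 1428, 1618, 1808, 1997, 2187, 2377, 2567, 2757, 2946, 3136

j=1: r + 0k = 99.312 → ⌈·⌉ = 100
j=2: r + 1k = 289.076705… → ⌈·⌉ = 290
j=3: r + 2k = 478.841411… → ⌈·⌉ = 479
j=4: r + 3k = 668.606117… → ⌈·⌉ = 669
j=5: r + 4k = 858.370823… → ⌈·⌉ = 859
j=6: r + 5k = 1048.135529… → ⌈·⌉ = 1049
j=7: r + 6k = 1237.900235… → ⌈·⌉ = 1238
j=8: r + 7k = 1427.664941… → ⌈·⌉ = 1428
j=9: r + 8k = 1617.429647… → ⌈·⌉ = 1618
j=10: r + 9k = 1807.194352… → ⌈·⌉ = 1808
j=11: r + 10k = 1996.959058… → ⌈·⌉ = 1997
j=12: r + 11k = 2186.723764… → ⌈·⌉ = 2187
j=13: r + 12k = 2376.488470… → ⌈·⌉ = 2377
j=14: r + 13k = 2566.253176… → ⌈·⌉ = 2567
j=15: r + 14k = 2756.017882… → ⌈·⌉ = 2757
j=16: r + 15k = 2945.782588… → ⌈·⌉ = 2946
j=17: r + 16k = 3135.547294… → ⌈·⌉ = 3136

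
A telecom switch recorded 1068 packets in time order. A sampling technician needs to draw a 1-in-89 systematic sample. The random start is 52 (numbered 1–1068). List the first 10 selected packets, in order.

52, 141, 230, 319, 408, 497, 586, 675, 764, 853

packet 1: 52
packet 2: 52 + 89 = 141
packet 3: 141 + 89 = 230
packet 4: 230 + 89 = 319
packet 5: 319 + 89 = 408
packet 6: 408 + 89 = 497
packet 7: 497 + 89 = 586
packet 8: 586 + 89 = 675
packet 9: 675 + 89 = 764
packet 10: 764 + 89 = 853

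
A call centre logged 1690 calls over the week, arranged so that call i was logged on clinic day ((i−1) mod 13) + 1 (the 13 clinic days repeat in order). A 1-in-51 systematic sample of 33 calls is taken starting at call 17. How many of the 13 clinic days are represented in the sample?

13

Consecutive selections differ by k = 51, so their clinic day numbers differ by 51 mod 13 = 12.
gcd(51, 13) = 1, so the sample visits 13/1 = 13 distinct residues mod 13.
Start 17 is clinic day 4; the clinic days hit are 1, 2, 3, 4, 5, 6, 7, 8, 9, 10, 11, 12, 13.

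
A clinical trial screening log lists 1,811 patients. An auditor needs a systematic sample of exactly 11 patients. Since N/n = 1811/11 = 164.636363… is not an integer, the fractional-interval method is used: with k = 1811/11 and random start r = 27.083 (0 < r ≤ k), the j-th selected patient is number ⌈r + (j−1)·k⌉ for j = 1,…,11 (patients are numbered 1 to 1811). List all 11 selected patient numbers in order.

28, 192, 357, 521, 686, 851, 1015, 1180, 1345, 1509, 1674

j=1: r + 0k = 27.083 → ⌈·⌉ = 28
j=2: r + 1k = 191.719363… → ⌈·⌉ = 192
j=3: r + 2k = 356.355727… → ⌈·⌉ = 357
j=4: r + 3k = 520.992090… → ⌈·⌉ = 521
j=5: r + 4k = 685.628454… → ⌈·⌉ = 686
j=6: r + 5k = 850.264818… → ⌈·⌉ = 851
j=7: r + 6k = 1014.901181… → ⌈·⌉ = 1015
j=8: r + 7k = 1179.537545… → ⌈·⌉ = 1180
j=9: r + 8k = 1344.173909… → ⌈·⌉ = 1345
j=10: r + 9k = 1508.810272… → ⌈·⌉ = 1509
j=11: r + 10k = 1673.446636… → ⌈·⌉ = 1674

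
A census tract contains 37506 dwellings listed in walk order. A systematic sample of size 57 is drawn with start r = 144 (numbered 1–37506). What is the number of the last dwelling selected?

36992

k = 37506/57 = 658
57th selection = r + (57−1)·k = 144 + 56×658 = 144 + 36848 = 36992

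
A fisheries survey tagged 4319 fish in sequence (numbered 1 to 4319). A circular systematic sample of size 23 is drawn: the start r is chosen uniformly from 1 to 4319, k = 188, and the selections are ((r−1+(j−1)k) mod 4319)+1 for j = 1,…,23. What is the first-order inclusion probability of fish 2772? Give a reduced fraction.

For each position j, as r ranges over 1…4319 the j-th selection hits every fish exactly once, so fish 2772 is selected for exactly 23 of the 4319 starts.
Inclusion probability = 23/4319.

23/4319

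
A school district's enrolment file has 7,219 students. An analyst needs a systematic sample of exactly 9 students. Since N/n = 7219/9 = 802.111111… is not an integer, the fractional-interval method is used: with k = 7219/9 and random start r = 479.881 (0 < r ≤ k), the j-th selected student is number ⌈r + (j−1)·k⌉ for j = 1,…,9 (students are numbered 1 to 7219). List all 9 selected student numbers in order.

j=1: r + 0k = 479.881 → ⌈·⌉ = 480
j=2: r + 1k = 1281.992111… → ⌈·⌉ = 1282
j=3: r + 2k = 2084.103222… → ⌈·⌉ = 2085
j=4: r + 3k = 2886.214333… → ⌈·⌉ = 2887
j=5: r + 4k = 3688.325444… → ⌈·⌉ = 3689
j=6: r + 5k = 4490.436555… → ⌈·⌉ = 4491
j=7: r + 6k = 5292.547666… → ⌈·⌉ = 5293
j=8: r + 7k = 6094.658777… → ⌈·⌉ = 6095
j=9: r + 8k = 6896.769888… → ⌈·⌉ = 6897

480, 1282, 2085, 2887, 3689, 4491, 5293, 6095, 6897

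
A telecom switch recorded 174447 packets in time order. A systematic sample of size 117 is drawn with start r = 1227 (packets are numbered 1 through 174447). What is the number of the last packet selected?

174183

k = 174447/117 = 1491
117th selection = r + (117−1)·k = 1227 + 116×1491 = 1227 + 172956 = 174183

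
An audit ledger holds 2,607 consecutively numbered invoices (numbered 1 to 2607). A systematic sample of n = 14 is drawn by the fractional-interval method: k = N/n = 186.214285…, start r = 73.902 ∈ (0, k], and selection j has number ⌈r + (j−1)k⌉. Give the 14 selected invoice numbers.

j=1: r + 0k = 73.902 → ⌈·⌉ = 74
j=2: r + 1k = 260.116285… → ⌈·⌉ = 261
j=3: r + 2k = 446.330571… → ⌈·⌉ = 447
j=4: r + 3k = 632.544857… → ⌈·⌉ = 633
j=5: r + 4k = 818.759142… → ⌈·⌉ = 819
j=6: r + 5k = 1004.973428… → ⌈·⌉ = 1005
j=7: r + 6k = 1191.187714… → ⌈·⌉ = 1192
j=8: r + 7k = 1377.402 → ⌈·⌉ = 1378
j=9: r + 8k = 1563.616285… → ⌈·⌉ = 1564
j=10: r + 9k = 1749.830571… → ⌈·⌉ = 1750
j=11: r + 10k = 1936.044857… → ⌈·⌉ = 1937
j=12: r + 11k = 2122.259142… → ⌈·⌉ = 2123
j=13: r + 12k = 2308.473428… → ⌈·⌉ = 2309
j=14: r + 13k = 2494.687714… → ⌈·⌉ = 2495

74, 261, 447, 633, 819, 1005, 1192, 1378, 1564, 1750, 1937, 2123, 2309, 2495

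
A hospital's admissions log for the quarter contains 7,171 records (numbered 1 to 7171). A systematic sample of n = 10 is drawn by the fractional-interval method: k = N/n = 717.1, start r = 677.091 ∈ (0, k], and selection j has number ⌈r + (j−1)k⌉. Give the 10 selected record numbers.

678, 1395, 2112, 2829, 3546, 4263, 4980, 5697, 6414, 7131

j=1: r + 0k = 677.091 → ⌈·⌉ = 678
j=2: r + 1k = 1394.191 → ⌈·⌉ = 1395
j=3: r + 2k = 2111.291 → ⌈·⌉ = 2112
j=4: r + 3k = 2828.391 → ⌈·⌉ = 2829
j=5: r + 4k = 3545.491 → ⌈·⌉ = 3546
j=6: r + 5k = 4262.591 → ⌈·⌉ = 4263
j=7: r + 6k = 4979.691 → ⌈·⌉ = 4980
j=8: r + 7k = 5696.791 → ⌈·⌉ = 5697
j=9: r + 8k = 6413.891 → ⌈·⌉ = 6414
j=10: r + 9k = 7130.991 → ⌈·⌉ = 7131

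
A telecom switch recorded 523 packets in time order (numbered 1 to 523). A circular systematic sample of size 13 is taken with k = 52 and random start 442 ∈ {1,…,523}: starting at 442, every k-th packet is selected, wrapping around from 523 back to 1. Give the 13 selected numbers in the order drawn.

442, 494, 23, 75, 127, 179, 231, 283, 335, 387, 439, 491, 20

Selection 1: 442
Selection 2: 442 + 52 = 494
Selection 3: 494 + 52 = 546 → 546 − 523 = 23
Selection 4: 23 + 52 = 75
Selection 5: 75 + 52 = 127
Selection 6: 127 + 52 = 179
Selection 7: 179 + 52 = 231
Selection 8: 231 + 52 = 283
Selection 9: 283 + 52 = 335
Selection 10: 335 + 52 = 387
Selection 11: 387 + 52 = 439
Selection 12: 439 + 52 = 491
Selection 13: 491 + 52 = 543 → 543 − 523 = 20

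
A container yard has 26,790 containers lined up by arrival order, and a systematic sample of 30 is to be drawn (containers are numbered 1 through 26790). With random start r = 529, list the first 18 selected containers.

529, 1422, 2315, 3208, 4101, 4994, 5887, 6780, 7673, 8566, 9459, 10352, 11245, 12138, 13031, 13924, 14817, 15710

k = N/n = 26790/30 = 893
container 1: 529
container 2: 529 + 893 = 1422
container 3: 1422 + 893 = 2315
container 4: 2315 + 893 = 3208
container 5: 3208 + 893 = 4101
container 6: 4101 + 893 = 4994
container 7: 4994 + 893 = 5887
container 8: 5887 + 893 = 6780
container 9: 6780 + 893 = 7673
container 10: 7673 + 893 = 8566
container 11: 8566 + 893 = 9459
container 12: 9459 + 893 = 10352
container 13: 10352 + 893 = 11245
container 14: 11245 + 893 = 12138
container 15: 12138 + 893 = 13031
container 16: 13031 + 893 = 13924
container 17: 13924 + 893 = 14817
container 18: 14817 + 893 = 15710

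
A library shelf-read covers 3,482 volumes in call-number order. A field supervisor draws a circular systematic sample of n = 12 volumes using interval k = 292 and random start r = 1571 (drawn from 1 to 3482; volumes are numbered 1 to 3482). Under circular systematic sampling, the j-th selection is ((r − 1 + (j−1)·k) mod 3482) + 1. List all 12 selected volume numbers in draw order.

Selection 1: 1571
Selection 2: 1571 + 292 = 1863
Selection 3: 1863 + 292 = 2155
Selection 4: 2155 + 292 = 2447
Selection 5: 2447 + 292 = 2739
Selection 6: 2739 + 292 = 3031
Selection 7: 3031 + 292 = 3323
Selection 8: 3323 + 292 = 3615 → 3615 − 3482 = 133
Selection 9: 133 + 292 = 425
Selection 10: 425 + 292 = 717
Selection 11: 717 + 292 = 1009
Selection 12: 1009 + 292 = 1301

1571, 1863, 2155, 2447, 2739, 3031, 3323, 133, 425, 717, 1009, 1301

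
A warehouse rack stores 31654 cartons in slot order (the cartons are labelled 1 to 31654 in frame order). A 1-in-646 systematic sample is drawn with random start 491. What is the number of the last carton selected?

31499

k = 646
49th selection = r + (49−1)·k = 491 + 48×646 = 491 + 31008 = 31499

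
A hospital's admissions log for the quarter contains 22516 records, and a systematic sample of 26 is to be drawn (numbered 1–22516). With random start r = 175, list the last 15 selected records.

k = N/n = 22516/26 = 866
12th selection = 175 + 11×866 = 9701
13th: 9701 + 866 = 10567
14th: 10567 + 866 = 11433
15th: 11433 + 866 = 12299
16th: 12299 + 866 = 13165
17th: 13165 + 866 = 14031
18th: 14031 + 866 = 14897
19th: 14897 + 866 = 15763
20th: 15763 + 866 = 16629
21st: 16629 + 866 = 17495
22nd: 17495 + 866 = 18361
23rd: 18361 + 866 = 19227
24th: 19227 + 866 = 20093
25th: 20093 + 866 = 20959
26th: 20959 + 866 = 21825

9701, 10567, 11433, 12299, 13165, 14031, 14897, 15763, 16629, 17495, 18361, 19227, 20093, 20959, 21825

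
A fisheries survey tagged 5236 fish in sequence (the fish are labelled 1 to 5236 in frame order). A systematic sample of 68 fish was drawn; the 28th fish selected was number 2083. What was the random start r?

4

k = 5236/68 = 77
r = 2083 − (28−1)×77 = 2083 − 2079 = 4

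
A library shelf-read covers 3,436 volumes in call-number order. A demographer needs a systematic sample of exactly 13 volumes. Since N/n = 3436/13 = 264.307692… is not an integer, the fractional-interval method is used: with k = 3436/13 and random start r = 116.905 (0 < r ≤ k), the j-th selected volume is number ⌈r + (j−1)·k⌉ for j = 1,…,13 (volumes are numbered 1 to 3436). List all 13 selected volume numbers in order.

117, 382, 646, 910, 1175, 1439, 1703, 1968, 2232, 2496, 2760, 3025, 3289

j=1: r + 0k = 116.905 → ⌈·⌉ = 117
j=2: r + 1k = 381.212692… → ⌈·⌉ = 382
j=3: r + 2k = 645.520384… → ⌈·⌉ = 646
j=4: r + 3k = 909.828076… → ⌈·⌉ = 910
j=5: r + 4k = 1174.135769… → ⌈·⌉ = 1175
j=6: r + 5k = 1438.443461… → ⌈·⌉ = 1439
j=7: r + 6k = 1702.751153… → ⌈·⌉ = 1703
j=8: r + 7k = 1967.058846… → ⌈·⌉ = 1968
j=9: r + 8k = 2231.366538… → ⌈·⌉ = 2232
j=10: r + 9k = 2495.674230… → ⌈·⌉ = 2496
j=11: r + 10k = 2759.981923… → ⌈·⌉ = 2760
j=12: r + 11k = 3024.289615… → ⌈·⌉ = 3025
j=13: r + 12k = 3288.597307… → ⌈·⌉ = 3289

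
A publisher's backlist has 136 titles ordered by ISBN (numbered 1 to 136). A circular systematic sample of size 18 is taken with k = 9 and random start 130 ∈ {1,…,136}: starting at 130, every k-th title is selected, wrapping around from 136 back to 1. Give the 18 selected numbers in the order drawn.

Selection 1: 130
Selection 2: 130 + 9 = 139 → 139 − 136 = 3
Selection 3: 3 + 9 = 12
Selection 4: 12 + 9 = 21
Selection 5: 21 + 9 = 30
Selection 6: 30 + 9 = 39
Selection 7: 39 + 9 = 48
Selection 8: 48 + 9 = 57
Selection 9: 57 + 9 = 66
Selection 10: 66 + 9 = 75
Selection 11: 75 + 9 = 84
Selection 12: 84 + 9 = 93
Selection 13: 93 + 9 = 102
Selection 14: 102 + 9 = 111
Selection 15: 111 + 9 = 120
Selection 16: 120 + 9 = 129
Selection 17: 129 + 9 = 138 → 138 − 136 = 2
Selection 18: 2 + 9 = 11

130, 3, 12, 21, 30, 39, 48, 57, 66, 75, 84, 93, 102, 111, 120, 129, 2, 11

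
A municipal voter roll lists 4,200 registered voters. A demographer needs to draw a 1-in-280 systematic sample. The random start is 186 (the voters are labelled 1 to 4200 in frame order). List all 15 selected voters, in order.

voter 1: 186
voter 2: 186 + 280 = 466
voter 3: 466 + 280 = 746
voter 4: 746 + 280 = 1026
voter 5: 1026 + 280 = 1306
voter 6: 1306 + 280 = 1586
voter 7: 1586 + 280 = 1866
voter 8: 1866 + 280 = 2146
voter 9: 2146 + 280 = 2426
voter 10: 2426 + 280 = 2706
voter 11: 2706 + 280 = 2986
voter 12: 2986 + 280 = 3266
voter 13: 3266 + 280 = 3546
voter 14: 3546 + 280 = 3826
voter 15: 3826 + 280 = 4106

186, 466, 746, 1026, 1306, 1586, 1866, 2146, 2426, 2706, 2986, 3266, 3546, 3826, 4106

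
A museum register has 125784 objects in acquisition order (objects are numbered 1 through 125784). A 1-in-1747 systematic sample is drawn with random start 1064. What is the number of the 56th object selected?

97149

k = 1747
56th selection = r + (56−1)·k = 1064 + 55×1747 = 1064 + 96085 = 97149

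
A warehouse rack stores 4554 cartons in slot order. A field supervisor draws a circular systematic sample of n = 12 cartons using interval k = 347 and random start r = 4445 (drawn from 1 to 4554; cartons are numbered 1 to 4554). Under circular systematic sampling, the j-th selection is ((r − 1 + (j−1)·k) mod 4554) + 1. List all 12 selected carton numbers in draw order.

Selection 1: 4445
Selection 2: 4445 + 347 = 4792 → 4792 − 4554 = 238
Selection 3: 238 + 347 = 585
Selection 4: 585 + 347 = 932
Selection 5: 932 + 347 = 1279
Selection 6: 1279 + 347 = 1626
Selection 7: 1626 + 347 = 1973
Selection 8: 1973 + 347 = 2320
Selection 9: 2320 + 347 = 2667
Selection 10: 2667 + 347 = 3014
Selection 11: 3014 + 347 = 3361
Selection 12: 3361 + 347 = 3708

4445, 238, 585, 932, 1279, 1626, 1973, 2320, 2667, 3014, 3361, 3708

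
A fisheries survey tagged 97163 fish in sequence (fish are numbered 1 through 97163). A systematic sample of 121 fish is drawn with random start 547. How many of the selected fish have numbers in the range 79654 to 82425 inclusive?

3

k = 97163/121 = 803
First selection ≥ 79654: 547 + ⌈(79654−547)/803⌉·803 = 547 + 99×803 = 80044
Last selection ≤ 82425: 547 + ⌊(82425−547)/803⌋·803 = 547 + 101×803 = 81650
Count = 101 − 99 + 1 = 3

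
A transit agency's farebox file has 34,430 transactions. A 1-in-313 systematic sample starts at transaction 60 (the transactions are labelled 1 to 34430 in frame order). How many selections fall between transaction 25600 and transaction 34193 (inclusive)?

28

k = 313
First selection ≥ 25600: 60 + ⌈(25600−60)/313⌉·313 = 60 + 82×313 = 25726
Last selection ≤ 34193: 60 + ⌊(34193−60)/313⌋·313 = 60 + 109×313 = 34177
Count = 109 − 82 + 1 = 28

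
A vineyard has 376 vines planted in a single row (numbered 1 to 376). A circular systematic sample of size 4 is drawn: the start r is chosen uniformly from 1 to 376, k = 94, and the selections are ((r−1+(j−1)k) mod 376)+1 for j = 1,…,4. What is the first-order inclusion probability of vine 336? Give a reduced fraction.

1/94

For each position j, as r ranges over 1…376 the j-th selection hits every vine exactly once, so vine 336 is selected for exactly 4 of the 376 starts.
Inclusion probability = 4/376 = 1/94.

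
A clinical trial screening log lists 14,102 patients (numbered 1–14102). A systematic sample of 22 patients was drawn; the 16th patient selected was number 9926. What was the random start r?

311

k = 14102/22 = 641
r = 9926 − (16−1)×641 = 9926 − 9615 = 311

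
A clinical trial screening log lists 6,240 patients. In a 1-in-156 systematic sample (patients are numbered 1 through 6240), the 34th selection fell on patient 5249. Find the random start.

k = 156
r = 5249 − (34−1)×156 = 5249 − 5148 = 101

101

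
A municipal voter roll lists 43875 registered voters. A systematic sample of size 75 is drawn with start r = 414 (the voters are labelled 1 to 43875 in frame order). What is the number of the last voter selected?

43704

k = 43875/75 = 585
75th selection = r + (75−1)·k = 414 + 74×585 = 414 + 43290 = 43704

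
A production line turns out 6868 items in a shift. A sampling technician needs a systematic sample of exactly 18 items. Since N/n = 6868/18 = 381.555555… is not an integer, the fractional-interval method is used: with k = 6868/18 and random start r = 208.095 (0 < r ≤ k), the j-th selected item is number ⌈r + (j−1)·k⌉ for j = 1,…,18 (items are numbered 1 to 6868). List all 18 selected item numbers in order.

j=1: r + 0k = 208.095 → ⌈·⌉ = 209
j=2: r + 1k = 589.650555… → ⌈·⌉ = 590
j=3: r + 2k = 971.206111… → ⌈·⌉ = 972
j=4: r + 3k = 1352.761666… → ⌈·⌉ = 1353
j=5: r + 4k = 1734.317222… → ⌈·⌉ = 1735
j=6: r + 5k = 2115.872777… → ⌈·⌉ = 2116
j=7: r + 6k = 2497.428333… → ⌈·⌉ = 2498
j=8: r + 7k = 2878.983888… → ⌈·⌉ = 2879
j=9: r + 8k = 3260.539444… → ⌈·⌉ = 3261
j=10: r + 9k = 3642.095 → ⌈·⌉ = 3643
j=11: r + 10k = 4023.650555… → ⌈·⌉ = 4024
j=12: r + 11k = 4405.206111… → ⌈·⌉ = 4406
j=13: r + 12k = 4786.761666… → ⌈·⌉ = 4787
j=14: r + 13k = 5168.317222… → ⌈·⌉ = 5169
j=15: r + 14k = 5549.872777… → ⌈·⌉ = 5550
j=16: r + 15k = 5931.428333… → ⌈·⌉ = 5932
j=17: r + 16k = 6312.983888… → ⌈·⌉ = 6313
j=18: r + 17k = 6694.539444… → ⌈·⌉ = 6695

209, 590, 972, 1353, 1735, 2116, 2498, 2879, 3261, 3643, 4024, 4406, 4787, 5169, 5550, 5932, 6313, 6695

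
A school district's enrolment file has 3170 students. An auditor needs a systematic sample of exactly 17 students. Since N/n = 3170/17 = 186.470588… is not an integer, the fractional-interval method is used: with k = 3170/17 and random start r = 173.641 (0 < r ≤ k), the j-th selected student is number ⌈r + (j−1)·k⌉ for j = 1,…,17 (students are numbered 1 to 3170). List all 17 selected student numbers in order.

j=1: r + 0k = 173.641 → ⌈·⌉ = 174
j=2: r + 1k = 360.111588… → ⌈·⌉ = 361
j=3: r + 2k = 546.582176… → ⌈·⌉ = 547
j=4: r + 3k = 733.052764… → ⌈·⌉ = 734
j=5: r + 4k = 919.523352… → ⌈·⌉ = 920
j=6: r + 5k = 1105.993941… → ⌈·⌉ = 1106
j=7: r + 6k = 1292.464529… → ⌈·⌉ = 1293
j=8: r + 7k = 1478.935117… → ⌈·⌉ = 1479
j=9: r + 8k = 1665.405705… → ⌈·⌉ = 1666
j=10: r + 9k = 1851.876294… → ⌈·⌉ = 1852
j=11: r + 10k = 2038.346882… → ⌈·⌉ = 2039
j=12: r + 11k = 2224.817470… → ⌈·⌉ = 2225
j=13: r + 12k = 2411.288058… → ⌈·⌉ = 2412
j=14: r + 13k = 2597.758647… → ⌈·⌉ = 2598
j=15: r + 14k = 2784.229235… → ⌈·⌉ = 2785
j=16: r + 15k = 2970.699823… → ⌈·⌉ = 2971
j=17: r + 16k = 3157.170411… → ⌈·⌉ = 3158

174, 361, 547, 734, 920, 1106, 1293, 1479, 1666, 1852, 2039, 2225, 2412, 2598, 2785, 2971, 3158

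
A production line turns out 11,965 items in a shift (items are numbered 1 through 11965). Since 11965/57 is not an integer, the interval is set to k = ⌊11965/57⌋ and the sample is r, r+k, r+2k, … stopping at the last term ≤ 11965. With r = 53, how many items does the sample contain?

k = ⌊11965/57⌋ = 209
Achieved size = ⌊(11965 − 53)/209⌋ + 1 = ⌊11912/209⌋ + 1 = 56 + 1 = 57
(last selection: 53 + 56×209 = 11757 ≤ 11965; next would be 11966 > 11965)

57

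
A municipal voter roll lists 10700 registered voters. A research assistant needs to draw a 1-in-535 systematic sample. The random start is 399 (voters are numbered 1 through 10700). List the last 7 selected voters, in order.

7354, 7889, 8424, 8959, 9494, 10029, 10564

14th selection = 399 + 13×535 = 7354
15th: 7354 + 535 = 7889
16th: 7889 + 535 = 8424
17th: 8424 + 535 = 8959
18th: 8959 + 535 = 9494
19th: 9494 + 535 = 10029
20th: 10029 + 535 = 10564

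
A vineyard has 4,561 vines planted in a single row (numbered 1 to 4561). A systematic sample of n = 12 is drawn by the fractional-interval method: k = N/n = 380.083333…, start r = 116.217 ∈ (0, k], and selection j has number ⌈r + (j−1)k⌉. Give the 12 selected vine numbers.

j=1: r + 0k = 116.217 → ⌈·⌉ = 117
j=2: r + 1k = 496.300333… → ⌈·⌉ = 497
j=3: r + 2k = 876.383666… → ⌈·⌉ = 877
j=4: r + 3k = 1256.467 → ⌈·⌉ = 1257
j=5: r + 4k = 1636.550333… → ⌈·⌉ = 1637
j=6: r + 5k = 2016.633666… → ⌈·⌉ = 2017
j=7: r + 6k = 2396.717 → ⌈·⌉ = 2397
j=8: r + 7k = 2776.800333… → ⌈·⌉ = 2777
j=9: r + 8k = 3156.883666… → ⌈·⌉ = 3157
j=10: r + 9k = 3536.967 → ⌈·⌉ = 3537
j=11: r + 10k = 3917.050333… → ⌈·⌉ = 3918
j=12: r + 11k = 4297.133666… → ⌈·⌉ = 4298

117, 497, 877, 1257, 1637, 2017, 2397, 2777, 3157, 3537, 3918, 4298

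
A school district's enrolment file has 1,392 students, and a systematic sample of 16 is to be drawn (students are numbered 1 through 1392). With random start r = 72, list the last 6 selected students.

k = N/n = 1392/16 = 87
11th selection = 72 + 10×87 = 942
12th: 942 + 87 = 1029
13th: 1029 + 87 = 1116
14th: 1116 + 87 = 1203
15th: 1203 + 87 = 1290
16th: 1290 + 87 = 1377

942, 1029, 1116, 1203, 1290, 1377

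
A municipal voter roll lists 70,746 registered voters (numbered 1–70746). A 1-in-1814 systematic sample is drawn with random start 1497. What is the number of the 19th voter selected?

34149

k = 1814
19th selection = r + (19−1)·k = 1497 + 18×1814 = 1497 + 32652 = 34149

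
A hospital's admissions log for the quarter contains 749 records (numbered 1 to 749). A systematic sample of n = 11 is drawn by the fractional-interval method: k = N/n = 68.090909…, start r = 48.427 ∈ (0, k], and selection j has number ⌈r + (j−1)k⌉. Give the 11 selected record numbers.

49, 117, 185, 253, 321, 389, 457, 526, 594, 662, 730

j=1: r + 0k = 48.427 → ⌈·⌉ = 49
j=2: r + 1k = 116.517909… → ⌈·⌉ = 117
j=3: r + 2k = 184.608818… → ⌈·⌉ = 185
j=4: r + 3k = 252.699727… → ⌈·⌉ = 253
j=5: r + 4k = 320.790636… → ⌈·⌉ = 321
j=6: r + 5k = 388.881545… → ⌈·⌉ = 389
j=7: r + 6k = 456.972454… → ⌈·⌉ = 457
j=8: r + 7k = 525.063363… → ⌈·⌉ = 526
j=9: r + 8k = 593.154272… → ⌈·⌉ = 594
j=10: r + 9k = 661.245181… → ⌈·⌉ = 662
j=11: r + 10k = 729.336090… → ⌈·⌉ = 730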